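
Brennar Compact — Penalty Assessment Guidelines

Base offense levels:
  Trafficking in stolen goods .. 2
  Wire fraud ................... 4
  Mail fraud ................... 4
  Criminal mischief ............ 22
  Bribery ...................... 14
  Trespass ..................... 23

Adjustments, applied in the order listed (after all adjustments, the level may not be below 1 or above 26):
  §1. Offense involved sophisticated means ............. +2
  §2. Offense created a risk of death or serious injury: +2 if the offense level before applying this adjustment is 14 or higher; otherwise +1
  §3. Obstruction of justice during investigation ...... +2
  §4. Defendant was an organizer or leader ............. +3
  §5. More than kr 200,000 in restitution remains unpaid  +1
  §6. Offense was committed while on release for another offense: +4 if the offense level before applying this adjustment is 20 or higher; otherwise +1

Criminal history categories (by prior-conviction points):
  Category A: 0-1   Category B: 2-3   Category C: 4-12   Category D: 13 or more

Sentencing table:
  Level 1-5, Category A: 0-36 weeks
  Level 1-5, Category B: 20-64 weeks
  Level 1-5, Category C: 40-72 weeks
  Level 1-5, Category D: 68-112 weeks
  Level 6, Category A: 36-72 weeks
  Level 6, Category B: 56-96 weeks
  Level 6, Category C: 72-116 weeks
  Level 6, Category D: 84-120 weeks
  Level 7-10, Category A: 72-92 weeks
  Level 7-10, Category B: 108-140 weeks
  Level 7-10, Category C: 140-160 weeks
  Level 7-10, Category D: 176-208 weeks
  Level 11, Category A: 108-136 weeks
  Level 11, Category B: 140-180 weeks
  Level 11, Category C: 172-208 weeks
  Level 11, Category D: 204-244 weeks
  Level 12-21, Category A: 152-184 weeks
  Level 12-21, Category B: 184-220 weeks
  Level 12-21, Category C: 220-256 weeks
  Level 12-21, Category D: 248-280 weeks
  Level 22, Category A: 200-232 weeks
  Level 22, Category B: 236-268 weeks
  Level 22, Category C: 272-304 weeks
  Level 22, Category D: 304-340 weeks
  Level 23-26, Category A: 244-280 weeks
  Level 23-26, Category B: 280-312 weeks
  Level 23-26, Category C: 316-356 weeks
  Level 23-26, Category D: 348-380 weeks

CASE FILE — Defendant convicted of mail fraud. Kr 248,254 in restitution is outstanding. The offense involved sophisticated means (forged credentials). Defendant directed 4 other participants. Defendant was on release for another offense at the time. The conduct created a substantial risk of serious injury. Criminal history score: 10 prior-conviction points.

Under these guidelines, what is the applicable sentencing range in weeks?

220-256 weeks

Base offense level for mail fraud: 4.
§1 applies: 4 + 2 = 6.
§2 applies (level before this adjustment is 6 < 14, so +1): 6 + 1 = 7.
§4 applies: 7 + 3 = 10.
§5 applies: 10 + 1 = 11.
§6 applies (level before this adjustment is 11 < 20, so +1): 11 + 1 = 12.
Final offense level: 12.
Criminal history: 10 prior points → Category C (4-12).
Level 12 falls in the 12-21 band.
Grid: Level 12-21 × Category C = 220-256 weeks.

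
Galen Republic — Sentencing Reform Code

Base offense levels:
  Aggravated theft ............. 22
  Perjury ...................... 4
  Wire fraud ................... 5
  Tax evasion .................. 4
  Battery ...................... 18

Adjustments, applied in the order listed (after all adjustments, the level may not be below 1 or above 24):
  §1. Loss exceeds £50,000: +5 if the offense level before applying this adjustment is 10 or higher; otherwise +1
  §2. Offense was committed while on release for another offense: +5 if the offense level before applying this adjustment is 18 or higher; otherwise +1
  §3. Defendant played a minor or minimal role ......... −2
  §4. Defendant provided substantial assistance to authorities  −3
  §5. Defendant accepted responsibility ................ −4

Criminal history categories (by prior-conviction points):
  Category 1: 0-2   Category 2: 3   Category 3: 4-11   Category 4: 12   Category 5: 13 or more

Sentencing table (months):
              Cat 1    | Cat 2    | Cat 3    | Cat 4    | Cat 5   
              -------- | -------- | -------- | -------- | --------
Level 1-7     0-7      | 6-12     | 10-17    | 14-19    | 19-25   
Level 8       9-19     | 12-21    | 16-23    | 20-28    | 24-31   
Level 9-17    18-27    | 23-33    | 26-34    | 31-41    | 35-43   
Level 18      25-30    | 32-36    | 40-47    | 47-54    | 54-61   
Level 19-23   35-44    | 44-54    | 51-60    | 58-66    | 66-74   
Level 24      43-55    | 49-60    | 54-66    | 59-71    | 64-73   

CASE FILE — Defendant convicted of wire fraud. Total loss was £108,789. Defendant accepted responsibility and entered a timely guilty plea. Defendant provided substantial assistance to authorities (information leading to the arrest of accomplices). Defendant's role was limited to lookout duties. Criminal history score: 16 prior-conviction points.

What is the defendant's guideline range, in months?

Base offense level for wire fraud: 5.
§1 applies (level before this adjustment is 5 < 10, so +1): 5 + 1 = 6.
§3 applies: 6 − 2 = 4.
§4 applies: 4 − 3 = 1.
§5 applies: 1 − 4 = -3.
Level -3 is below the minimum of 1; floored at 1.
Final offense level: 1.
Criminal history: 16 prior points → Category 5 (13+).
Level 1 falls in the 1-7 band.
Grid: Level 1-7 × Category 5 = 19-25 months.

19-25 months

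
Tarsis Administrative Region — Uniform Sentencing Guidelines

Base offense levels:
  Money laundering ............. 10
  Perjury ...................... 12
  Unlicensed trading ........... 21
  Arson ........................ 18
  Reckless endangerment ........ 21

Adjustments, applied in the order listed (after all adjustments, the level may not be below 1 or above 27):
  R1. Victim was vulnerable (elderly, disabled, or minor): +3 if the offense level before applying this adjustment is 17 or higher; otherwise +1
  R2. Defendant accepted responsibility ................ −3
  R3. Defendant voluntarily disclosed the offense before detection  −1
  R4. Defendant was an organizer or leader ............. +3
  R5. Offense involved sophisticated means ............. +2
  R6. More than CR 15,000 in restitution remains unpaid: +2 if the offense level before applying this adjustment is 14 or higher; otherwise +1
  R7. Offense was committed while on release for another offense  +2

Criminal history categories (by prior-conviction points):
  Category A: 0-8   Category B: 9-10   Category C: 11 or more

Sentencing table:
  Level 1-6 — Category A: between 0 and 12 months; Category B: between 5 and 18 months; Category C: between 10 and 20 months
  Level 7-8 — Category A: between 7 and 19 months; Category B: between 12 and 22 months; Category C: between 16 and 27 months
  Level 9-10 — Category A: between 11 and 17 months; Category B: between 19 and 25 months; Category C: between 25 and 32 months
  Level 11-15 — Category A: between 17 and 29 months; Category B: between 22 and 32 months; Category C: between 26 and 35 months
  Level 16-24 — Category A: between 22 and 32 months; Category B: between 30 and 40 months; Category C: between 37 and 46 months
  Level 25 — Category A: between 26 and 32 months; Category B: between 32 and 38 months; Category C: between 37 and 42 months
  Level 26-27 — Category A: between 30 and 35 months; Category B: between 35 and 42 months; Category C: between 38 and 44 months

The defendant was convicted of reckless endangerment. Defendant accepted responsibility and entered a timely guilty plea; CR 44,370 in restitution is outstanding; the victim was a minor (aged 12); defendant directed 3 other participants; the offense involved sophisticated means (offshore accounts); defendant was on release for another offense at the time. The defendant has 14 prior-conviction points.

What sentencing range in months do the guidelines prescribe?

Base offense level for reckless endangerment: 21.
R1 applies (level before this adjustment is 21 ≥ 17, so +3): 21 + 3 = 24.
R2 applies: 24 − 3 = 21.
R3 does not apply.
R4 applies: 21 + 3 = 24.
R5 applies: 24 + 2 = 26.
R6 applies (level before this adjustment is 26 ≥ 14, so +2): 26 + 2 = 28.
R7 applies: 28 + 2 = 30.
Level 30 exceeds the maximum of 27; capped at 27.
Final offense level: 27.
Criminal history: 14 prior points → Category C (11+).
Level 27 falls in the 26-27 band.
Grid: Level 26-27 × Category C = 38-44 months.

38-44 months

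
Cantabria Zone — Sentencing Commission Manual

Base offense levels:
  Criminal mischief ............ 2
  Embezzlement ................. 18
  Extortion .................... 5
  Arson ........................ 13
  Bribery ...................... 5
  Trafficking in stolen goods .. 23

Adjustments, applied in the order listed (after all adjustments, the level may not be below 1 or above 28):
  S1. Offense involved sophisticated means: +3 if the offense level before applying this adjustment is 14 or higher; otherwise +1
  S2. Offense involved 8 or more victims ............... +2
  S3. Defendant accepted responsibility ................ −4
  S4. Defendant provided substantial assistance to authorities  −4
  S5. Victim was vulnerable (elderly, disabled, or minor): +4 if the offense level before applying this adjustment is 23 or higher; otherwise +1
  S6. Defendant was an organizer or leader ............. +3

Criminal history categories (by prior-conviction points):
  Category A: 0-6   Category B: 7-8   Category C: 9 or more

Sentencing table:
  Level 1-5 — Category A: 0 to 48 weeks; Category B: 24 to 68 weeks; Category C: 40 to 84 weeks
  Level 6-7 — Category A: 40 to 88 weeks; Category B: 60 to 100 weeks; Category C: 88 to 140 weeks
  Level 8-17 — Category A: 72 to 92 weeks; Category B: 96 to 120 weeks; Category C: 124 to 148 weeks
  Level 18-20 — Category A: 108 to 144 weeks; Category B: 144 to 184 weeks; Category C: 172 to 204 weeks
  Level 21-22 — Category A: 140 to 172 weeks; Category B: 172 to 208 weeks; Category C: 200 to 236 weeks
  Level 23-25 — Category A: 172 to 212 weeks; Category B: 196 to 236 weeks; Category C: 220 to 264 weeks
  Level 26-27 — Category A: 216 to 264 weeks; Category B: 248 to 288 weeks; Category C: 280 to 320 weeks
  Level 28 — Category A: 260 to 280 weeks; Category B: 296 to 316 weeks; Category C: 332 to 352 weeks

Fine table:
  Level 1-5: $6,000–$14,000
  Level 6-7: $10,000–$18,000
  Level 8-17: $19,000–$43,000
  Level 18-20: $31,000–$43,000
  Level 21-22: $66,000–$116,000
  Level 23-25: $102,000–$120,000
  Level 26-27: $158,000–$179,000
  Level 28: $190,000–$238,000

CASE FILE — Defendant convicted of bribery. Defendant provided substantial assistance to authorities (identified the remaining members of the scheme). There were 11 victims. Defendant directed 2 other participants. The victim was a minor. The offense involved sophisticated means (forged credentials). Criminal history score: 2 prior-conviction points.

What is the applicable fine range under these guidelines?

$19,000–$43,000

Base offense level for bribery: 5.
S1 applies (level before this adjustment is 5 < 14, so +1): 5 + 1 = 6.
S2 applies: 6 + 2 = 8.
S3 does not apply.
S4 applies: 8 − 4 = 4.
S5 applies (level before this adjustment is 4 < 23, so +1): 4 + 1 = 5.
S6 applies: 5 + 3 = 8.
Final offense level: 8.
Level 8 falls in the 8-17 band.
Fine table: Level 8-17 → $19,000–$43,000.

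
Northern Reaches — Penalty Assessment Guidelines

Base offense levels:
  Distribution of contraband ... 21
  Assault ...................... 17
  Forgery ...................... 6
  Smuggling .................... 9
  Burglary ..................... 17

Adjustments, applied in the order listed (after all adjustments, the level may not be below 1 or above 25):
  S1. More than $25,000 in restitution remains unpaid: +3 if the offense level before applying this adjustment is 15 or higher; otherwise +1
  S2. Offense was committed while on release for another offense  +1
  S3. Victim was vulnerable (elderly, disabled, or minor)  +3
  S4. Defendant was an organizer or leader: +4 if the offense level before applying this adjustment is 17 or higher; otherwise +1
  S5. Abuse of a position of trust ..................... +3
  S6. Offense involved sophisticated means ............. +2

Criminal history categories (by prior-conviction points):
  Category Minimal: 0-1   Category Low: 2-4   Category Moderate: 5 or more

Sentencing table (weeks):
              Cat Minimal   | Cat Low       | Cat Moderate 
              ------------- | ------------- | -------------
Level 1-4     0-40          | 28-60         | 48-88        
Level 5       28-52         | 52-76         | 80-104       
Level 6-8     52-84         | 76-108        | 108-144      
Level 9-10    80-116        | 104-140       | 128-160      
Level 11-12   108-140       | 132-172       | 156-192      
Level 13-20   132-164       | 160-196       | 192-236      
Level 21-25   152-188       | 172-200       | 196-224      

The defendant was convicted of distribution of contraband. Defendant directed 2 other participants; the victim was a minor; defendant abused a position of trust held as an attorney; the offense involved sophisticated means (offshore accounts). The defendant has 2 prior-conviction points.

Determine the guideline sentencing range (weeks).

Base offense level for distribution of contraband: 21.
S2 does not apply.
S3 applies: 21 + 3 = 24.
S4 applies (level before this adjustment is 24 ≥ 17, so +4): 24 + 4 = 28.
S5 applies: 28 + 3 = 31.
S6 applies: 31 + 2 = 33.
Level 33 exceeds the maximum of 25; capped at 25.
Final offense level: 25.
Criminal history: 2 prior points → Category Low (2-4).
Level 25 falls in the 21-25 band.
Grid: Level 21-25 × Category Low = 172-200 weeks.

172-200 weeks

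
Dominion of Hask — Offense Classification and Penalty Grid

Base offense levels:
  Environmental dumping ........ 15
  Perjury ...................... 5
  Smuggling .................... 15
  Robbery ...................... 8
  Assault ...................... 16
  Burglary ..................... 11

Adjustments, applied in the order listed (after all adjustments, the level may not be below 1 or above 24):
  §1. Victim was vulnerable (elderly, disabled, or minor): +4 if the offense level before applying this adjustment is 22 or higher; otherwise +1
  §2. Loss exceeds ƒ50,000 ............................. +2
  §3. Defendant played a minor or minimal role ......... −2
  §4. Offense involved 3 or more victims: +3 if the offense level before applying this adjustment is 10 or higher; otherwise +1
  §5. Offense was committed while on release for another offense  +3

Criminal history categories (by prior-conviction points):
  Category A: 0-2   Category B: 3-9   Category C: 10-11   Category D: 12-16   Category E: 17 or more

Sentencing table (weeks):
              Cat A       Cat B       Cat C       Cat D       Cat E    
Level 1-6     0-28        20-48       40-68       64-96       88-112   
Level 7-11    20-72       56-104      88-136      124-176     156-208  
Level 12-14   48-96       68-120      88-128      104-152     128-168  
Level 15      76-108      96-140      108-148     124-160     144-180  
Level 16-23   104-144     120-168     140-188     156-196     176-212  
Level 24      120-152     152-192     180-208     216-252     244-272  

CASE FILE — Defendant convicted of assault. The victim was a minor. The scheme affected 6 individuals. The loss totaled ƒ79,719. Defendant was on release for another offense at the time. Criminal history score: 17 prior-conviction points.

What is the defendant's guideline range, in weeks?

244-272 weeks

Base offense level for assault: 16.
§1 applies (level before this adjustment is 16 < 22, so +1): 16 + 1 = 17.
§2 applies: 17 + 2 = 19.
§4 applies (level before this adjustment is 19 ≥ 10, so +3): 19 + 3 = 22.
§5 applies: 22 + 3 = 25.
Level 25 exceeds the maximum of 24; capped at 24.
Final offense level: 24.
Criminal history: 17 prior points → Category E (17+).
Level 24 falls in the 24 band.
Grid: Level 24 × Category E = 244-272 weeks.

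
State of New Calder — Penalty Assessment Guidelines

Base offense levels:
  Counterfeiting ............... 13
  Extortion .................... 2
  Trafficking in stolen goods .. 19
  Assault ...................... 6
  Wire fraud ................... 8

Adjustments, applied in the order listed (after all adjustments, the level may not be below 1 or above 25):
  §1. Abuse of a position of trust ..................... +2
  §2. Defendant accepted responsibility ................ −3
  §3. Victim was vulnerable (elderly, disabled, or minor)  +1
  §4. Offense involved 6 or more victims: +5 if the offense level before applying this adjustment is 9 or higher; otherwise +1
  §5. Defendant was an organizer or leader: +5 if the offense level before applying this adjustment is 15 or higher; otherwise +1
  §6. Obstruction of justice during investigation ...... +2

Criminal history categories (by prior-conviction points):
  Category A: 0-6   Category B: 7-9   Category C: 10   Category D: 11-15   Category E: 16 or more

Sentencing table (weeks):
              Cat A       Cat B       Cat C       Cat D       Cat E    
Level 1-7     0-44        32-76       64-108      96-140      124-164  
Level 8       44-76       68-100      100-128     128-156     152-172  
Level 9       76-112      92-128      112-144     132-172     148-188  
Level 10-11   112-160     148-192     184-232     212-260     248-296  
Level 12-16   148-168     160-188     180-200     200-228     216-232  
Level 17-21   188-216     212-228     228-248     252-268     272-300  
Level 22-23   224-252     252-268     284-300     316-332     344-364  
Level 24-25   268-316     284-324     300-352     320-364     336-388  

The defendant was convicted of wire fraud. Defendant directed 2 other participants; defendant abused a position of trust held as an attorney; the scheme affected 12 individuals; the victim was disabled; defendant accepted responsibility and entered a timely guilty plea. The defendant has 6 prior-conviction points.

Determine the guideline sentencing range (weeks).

Base offense level for wire fraud: 8.
§1 applies: 8 + 2 = 10.
§2 applies: 10 − 3 = 7.
§3 applies: 7 + 1 = 8.
§4 applies (level before this adjustment is 8 < 9, so +1): 8 + 1 = 9.
§5 applies (level before this adjustment is 9 < 15, so +1): 9 + 1 = 10.
§6 does not apply.
Final offense level: 10.
Criminal history: 6 prior points → Category A (0-6).
Level 10 falls in the 10-11 band.
Grid: Level 10-11 × Category A = 112-160 weeks.

112-160 weeks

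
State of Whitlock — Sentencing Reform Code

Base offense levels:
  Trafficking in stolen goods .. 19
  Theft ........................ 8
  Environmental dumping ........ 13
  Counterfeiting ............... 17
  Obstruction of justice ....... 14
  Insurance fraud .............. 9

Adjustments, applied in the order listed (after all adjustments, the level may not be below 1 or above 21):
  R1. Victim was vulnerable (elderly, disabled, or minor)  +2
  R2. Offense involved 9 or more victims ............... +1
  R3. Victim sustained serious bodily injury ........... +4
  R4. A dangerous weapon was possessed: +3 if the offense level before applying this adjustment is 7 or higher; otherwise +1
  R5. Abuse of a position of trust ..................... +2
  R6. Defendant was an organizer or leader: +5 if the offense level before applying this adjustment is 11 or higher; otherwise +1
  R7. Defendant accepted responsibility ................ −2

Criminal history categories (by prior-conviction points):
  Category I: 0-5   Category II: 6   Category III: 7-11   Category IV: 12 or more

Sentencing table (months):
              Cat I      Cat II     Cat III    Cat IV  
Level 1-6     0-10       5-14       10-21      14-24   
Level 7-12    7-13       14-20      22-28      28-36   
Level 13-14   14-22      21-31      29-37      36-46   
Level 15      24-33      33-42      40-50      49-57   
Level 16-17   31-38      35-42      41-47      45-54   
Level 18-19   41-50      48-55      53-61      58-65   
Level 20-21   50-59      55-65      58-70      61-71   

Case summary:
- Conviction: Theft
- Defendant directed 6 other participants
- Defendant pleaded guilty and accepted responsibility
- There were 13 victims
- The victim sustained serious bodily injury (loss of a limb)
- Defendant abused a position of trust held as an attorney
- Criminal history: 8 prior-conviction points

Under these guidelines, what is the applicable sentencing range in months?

Base offense level for theft: 8.
R1 does not apply.
R2 applies: 8 + 1 = 9.
R3 applies: 9 + 4 = 13.
R5 applies: 13 + 2 = 15.
R6 applies (level before this adjustment is 15 ≥ 11, so +5): 15 + 5 = 20.
R7 applies: 20 − 2 = 18.
Final offense level: 18.
Criminal history: 8 prior points → Category III (7-11).
Level 18 falls in the 18-19 band.
Grid: Level 18-19 × Category III = 53-61 months.

53-61 months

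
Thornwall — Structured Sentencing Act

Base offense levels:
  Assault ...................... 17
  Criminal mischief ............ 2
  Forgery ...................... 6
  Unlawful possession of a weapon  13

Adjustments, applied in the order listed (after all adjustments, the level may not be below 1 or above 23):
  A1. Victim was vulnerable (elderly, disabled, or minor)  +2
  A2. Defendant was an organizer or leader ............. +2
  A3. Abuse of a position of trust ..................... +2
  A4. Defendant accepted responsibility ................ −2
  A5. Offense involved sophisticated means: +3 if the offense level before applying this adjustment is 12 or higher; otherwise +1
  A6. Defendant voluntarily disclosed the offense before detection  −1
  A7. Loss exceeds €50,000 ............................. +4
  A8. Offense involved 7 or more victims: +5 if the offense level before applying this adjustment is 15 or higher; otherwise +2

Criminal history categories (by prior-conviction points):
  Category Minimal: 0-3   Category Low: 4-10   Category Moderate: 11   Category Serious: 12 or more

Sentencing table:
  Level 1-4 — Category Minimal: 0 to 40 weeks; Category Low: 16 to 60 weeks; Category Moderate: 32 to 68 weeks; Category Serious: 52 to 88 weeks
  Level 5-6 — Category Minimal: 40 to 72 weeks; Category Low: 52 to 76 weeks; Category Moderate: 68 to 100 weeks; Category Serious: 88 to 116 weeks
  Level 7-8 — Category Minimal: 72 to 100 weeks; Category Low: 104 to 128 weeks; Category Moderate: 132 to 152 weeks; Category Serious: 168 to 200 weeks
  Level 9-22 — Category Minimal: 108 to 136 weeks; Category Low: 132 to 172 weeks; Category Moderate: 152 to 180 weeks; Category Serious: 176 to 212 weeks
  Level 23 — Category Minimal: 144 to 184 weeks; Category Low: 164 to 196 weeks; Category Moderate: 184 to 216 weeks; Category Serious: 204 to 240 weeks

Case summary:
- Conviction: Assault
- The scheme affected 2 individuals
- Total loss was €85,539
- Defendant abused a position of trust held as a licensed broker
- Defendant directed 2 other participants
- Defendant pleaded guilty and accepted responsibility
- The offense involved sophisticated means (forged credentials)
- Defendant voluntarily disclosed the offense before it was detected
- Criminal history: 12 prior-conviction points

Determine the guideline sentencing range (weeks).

204-240 weeks

Base offense level for assault: 17.
A2 applies: 17 + 2 = 19.
A3 applies: 19 + 2 = 21.
A4 applies: 21 − 2 = 19.
A5 applies (level before this adjustment is 19 ≥ 12, so +3): 19 + 3 = 22.
A6 applies: 22 − 1 = 21.
A7 applies: 21 + 4 = 25.
A8 does not apply.
Level 25 exceeds the maximum of 23; capped at 23.
Final offense level: 23.
Criminal history: 12 prior points → Category Serious (12+).
Level 23 falls in the 23 band.
Grid: Level 23 × Category Serious = 204-240 weeks.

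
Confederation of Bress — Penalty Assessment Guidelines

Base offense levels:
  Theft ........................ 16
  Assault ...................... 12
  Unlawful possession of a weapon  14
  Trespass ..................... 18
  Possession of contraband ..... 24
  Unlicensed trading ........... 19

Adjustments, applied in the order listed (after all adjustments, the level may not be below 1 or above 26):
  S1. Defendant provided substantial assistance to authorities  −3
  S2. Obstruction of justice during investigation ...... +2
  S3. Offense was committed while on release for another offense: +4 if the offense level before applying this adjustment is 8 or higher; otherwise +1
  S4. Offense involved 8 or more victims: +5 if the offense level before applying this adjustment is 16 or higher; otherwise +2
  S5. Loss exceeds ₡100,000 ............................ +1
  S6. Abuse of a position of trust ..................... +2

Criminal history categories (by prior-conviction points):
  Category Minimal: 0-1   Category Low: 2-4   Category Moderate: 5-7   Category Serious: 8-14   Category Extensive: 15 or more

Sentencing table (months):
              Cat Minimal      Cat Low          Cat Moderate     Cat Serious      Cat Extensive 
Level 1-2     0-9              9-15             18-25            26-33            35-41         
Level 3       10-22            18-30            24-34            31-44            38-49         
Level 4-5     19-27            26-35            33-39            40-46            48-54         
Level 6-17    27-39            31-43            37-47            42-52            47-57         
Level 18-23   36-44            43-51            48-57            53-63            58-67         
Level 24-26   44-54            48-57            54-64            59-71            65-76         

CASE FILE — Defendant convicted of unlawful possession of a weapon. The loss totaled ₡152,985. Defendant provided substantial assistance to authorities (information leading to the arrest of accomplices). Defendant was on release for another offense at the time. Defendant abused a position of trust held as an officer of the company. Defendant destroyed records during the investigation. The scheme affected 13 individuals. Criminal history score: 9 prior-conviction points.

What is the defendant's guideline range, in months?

59-71 months

Base offense level for unlawful possession of a weapon: 14.
S1 applies: 14 − 3 = 11.
S2 applies: 11 + 2 = 13.
S3 applies (level before this adjustment is 13 ≥ 8, so +4): 13 + 4 = 17.
S4 applies (level before this adjustment is 17 ≥ 16, so +5): 17 + 5 = 22.
S5 applies: 22 + 1 = 23.
S6 applies: 23 + 2 = 25.
Final offense level: 25.
Criminal history: 9 prior points → Category Serious (8-14).
Level 25 falls in the 24-26 band.
Grid: Level 24-26 × Category Serious = 59-71 months.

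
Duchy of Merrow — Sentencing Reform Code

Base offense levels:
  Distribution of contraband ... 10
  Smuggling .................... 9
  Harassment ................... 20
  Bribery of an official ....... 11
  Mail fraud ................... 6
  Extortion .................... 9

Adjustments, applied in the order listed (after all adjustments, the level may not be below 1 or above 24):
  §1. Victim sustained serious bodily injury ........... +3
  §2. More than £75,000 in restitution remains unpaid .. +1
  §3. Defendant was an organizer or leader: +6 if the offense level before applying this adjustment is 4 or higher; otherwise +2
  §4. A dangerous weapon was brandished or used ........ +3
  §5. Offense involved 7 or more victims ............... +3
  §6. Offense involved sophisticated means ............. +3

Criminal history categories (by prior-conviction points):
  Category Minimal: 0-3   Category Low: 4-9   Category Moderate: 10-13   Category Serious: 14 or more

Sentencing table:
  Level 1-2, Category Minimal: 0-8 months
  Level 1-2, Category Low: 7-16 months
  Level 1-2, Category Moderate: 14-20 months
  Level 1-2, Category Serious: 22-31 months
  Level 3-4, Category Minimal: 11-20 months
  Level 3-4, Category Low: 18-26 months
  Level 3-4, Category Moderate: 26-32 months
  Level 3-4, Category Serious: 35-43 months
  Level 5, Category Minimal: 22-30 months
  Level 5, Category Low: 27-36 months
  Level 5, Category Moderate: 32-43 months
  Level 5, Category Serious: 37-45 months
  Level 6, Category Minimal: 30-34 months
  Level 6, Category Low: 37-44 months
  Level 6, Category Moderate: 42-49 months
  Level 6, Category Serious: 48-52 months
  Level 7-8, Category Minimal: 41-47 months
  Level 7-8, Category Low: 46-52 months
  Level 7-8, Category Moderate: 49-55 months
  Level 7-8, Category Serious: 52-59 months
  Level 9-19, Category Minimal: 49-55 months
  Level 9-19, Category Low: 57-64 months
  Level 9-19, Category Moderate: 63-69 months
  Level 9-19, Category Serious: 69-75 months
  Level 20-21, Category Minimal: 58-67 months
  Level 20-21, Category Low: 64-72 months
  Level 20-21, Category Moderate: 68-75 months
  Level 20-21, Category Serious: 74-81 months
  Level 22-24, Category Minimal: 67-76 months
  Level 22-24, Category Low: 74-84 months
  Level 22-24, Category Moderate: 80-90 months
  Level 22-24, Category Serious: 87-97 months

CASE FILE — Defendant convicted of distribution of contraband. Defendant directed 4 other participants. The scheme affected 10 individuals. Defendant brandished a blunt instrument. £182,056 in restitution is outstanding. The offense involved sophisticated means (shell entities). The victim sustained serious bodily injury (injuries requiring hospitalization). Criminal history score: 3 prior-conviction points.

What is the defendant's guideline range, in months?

Base offense level for distribution of contraband: 10.
§1 applies: 10 + 3 = 13.
§2 applies: 13 + 1 = 14.
§3 applies (level before this adjustment is 14 ≥ 4, so +6): 14 + 6 = 20.
§4 applies: 20 + 3 = 23.
§5 applies: 23 + 3 = 26.
§6 applies: 26 + 3 = 29.
Level 29 exceeds the maximum of 24; capped at 24.
Final offense level: 24.
Criminal history: 3 prior points → Category Minimal (0-3).
Level 24 falls in the 22-24 band.
Grid: Level 22-24 × Category Minimal = 67-76 months.

67-76 months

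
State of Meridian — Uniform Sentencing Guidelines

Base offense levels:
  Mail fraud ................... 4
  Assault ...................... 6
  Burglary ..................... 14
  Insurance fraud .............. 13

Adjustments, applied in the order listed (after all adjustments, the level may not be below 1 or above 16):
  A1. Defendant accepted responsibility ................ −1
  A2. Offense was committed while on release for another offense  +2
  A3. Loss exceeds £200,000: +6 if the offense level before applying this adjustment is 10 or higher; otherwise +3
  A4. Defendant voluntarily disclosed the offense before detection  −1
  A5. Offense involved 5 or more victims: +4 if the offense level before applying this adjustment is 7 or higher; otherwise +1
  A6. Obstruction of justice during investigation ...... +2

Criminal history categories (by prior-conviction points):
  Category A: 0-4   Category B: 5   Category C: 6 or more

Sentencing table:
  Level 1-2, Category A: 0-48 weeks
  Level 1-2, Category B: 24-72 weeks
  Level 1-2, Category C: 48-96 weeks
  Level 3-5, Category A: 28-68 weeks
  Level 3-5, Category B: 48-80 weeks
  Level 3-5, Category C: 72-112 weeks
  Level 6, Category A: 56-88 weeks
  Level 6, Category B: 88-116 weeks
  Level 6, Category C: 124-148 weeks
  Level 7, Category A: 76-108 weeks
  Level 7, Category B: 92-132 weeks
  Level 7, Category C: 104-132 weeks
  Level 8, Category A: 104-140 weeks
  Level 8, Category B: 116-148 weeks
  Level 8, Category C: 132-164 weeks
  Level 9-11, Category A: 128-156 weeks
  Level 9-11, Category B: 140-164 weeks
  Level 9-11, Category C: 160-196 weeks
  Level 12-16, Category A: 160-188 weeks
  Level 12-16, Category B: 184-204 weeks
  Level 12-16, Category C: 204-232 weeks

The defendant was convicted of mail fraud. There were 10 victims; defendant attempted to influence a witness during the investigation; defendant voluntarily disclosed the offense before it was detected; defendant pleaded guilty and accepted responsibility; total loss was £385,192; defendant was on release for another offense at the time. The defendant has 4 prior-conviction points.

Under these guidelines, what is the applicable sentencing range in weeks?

160-188 weeks

Base offense level for mail fraud: 4.
A1 applies: 4 − 1 = 3.
A2 applies: 3 + 2 = 5.
A3 applies (level before this adjustment is 5 < 10, so +3): 5 + 3 = 8.
A4 applies: 8 − 1 = 7.
A5 applies (level before this adjustment is 7 ≥ 7, so +4): 7 + 4 = 11.
A6 applies: 11 + 2 = 13.
Final offense level: 13.
Criminal history: 4 prior points → Category A (0-4).
Level 13 falls in the 12-16 band.
Grid: Level 12-16 × Category A = 160-188 weeks.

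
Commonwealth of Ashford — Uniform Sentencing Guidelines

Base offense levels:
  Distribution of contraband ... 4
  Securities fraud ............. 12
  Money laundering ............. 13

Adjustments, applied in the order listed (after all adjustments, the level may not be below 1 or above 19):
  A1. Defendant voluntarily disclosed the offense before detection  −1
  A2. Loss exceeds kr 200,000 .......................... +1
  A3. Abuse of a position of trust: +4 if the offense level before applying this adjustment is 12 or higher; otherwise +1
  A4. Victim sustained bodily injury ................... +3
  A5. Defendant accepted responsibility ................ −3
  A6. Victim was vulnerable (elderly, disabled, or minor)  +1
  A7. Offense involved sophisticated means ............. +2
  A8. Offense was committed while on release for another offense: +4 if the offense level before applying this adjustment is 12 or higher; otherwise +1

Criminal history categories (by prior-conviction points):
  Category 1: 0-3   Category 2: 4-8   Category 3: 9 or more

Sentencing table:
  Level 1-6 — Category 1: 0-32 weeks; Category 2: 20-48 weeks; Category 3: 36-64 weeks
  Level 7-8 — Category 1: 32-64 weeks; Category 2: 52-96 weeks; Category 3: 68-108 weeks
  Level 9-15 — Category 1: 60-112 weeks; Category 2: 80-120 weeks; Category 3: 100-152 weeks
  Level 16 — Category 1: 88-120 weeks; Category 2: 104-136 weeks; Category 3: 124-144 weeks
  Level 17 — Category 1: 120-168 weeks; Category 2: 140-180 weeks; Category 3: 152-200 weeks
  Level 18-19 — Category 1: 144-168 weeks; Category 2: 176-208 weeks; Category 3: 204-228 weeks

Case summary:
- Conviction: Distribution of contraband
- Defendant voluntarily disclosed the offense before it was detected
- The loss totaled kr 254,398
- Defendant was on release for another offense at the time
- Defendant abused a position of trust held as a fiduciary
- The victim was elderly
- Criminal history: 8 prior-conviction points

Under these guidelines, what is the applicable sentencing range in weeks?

52-96 weeks

Base offense level for distribution of contraband: 4.
A1 applies: 4 − 1 = 3.
A2 applies: 3 + 1 = 4.
A3 applies (level before this adjustment is 4 < 12, so +1): 4 + 1 = 5.
A5 does not apply.
A6 applies: 5 + 1 = 6.
A8 applies (level before this adjustment is 6 < 12, so +1): 6 + 1 = 7.
Final offense level: 7.
Criminal history: 8 prior points → Category 2 (4-8).
Level 7 falls in the 7-8 band.
Grid: Level 7-8 × Category 2 = 52-96 weeks.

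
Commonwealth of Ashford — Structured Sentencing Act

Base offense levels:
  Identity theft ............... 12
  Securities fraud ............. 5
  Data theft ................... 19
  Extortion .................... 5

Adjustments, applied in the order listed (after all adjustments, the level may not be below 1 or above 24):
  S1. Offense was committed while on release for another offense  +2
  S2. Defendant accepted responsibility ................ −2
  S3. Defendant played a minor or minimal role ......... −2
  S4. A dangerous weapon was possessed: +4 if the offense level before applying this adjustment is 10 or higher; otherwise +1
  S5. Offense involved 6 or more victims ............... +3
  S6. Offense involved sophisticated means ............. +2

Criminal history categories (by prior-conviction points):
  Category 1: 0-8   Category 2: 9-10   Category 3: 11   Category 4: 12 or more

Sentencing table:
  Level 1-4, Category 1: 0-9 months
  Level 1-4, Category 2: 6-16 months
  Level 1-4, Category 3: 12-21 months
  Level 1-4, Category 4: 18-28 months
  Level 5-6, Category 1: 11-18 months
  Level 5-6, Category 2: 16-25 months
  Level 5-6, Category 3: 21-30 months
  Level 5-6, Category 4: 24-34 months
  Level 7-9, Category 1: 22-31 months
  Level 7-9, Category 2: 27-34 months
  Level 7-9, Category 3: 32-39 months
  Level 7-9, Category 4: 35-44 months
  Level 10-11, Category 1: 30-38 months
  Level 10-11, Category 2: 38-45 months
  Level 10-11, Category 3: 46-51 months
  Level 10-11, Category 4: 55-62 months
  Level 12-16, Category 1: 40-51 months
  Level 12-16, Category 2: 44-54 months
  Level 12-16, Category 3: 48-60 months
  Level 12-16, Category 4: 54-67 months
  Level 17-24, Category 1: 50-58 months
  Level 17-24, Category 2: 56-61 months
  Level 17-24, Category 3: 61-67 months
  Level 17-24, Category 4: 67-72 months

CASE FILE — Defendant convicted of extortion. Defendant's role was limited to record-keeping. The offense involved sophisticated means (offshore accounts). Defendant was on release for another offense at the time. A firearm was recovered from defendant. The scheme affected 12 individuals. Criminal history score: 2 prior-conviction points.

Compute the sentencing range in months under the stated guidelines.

Base offense level for extortion: 5.
S1 applies: 5 + 2 = 7.
S3 applies: 7 − 2 = 5.
S4 applies (level before this adjustment is 5 < 10, so +1): 5 + 1 = 6.
S5 applies: 6 + 3 = 9.
S6 applies: 9 + 2 = 11.
Final offense level: 11.
Criminal history: 2 prior points → Category 1 (0-8).
Level 11 falls in the 10-11 band.
Grid: Level 10-11 × Category 1 = 30-38 months.

30-38 months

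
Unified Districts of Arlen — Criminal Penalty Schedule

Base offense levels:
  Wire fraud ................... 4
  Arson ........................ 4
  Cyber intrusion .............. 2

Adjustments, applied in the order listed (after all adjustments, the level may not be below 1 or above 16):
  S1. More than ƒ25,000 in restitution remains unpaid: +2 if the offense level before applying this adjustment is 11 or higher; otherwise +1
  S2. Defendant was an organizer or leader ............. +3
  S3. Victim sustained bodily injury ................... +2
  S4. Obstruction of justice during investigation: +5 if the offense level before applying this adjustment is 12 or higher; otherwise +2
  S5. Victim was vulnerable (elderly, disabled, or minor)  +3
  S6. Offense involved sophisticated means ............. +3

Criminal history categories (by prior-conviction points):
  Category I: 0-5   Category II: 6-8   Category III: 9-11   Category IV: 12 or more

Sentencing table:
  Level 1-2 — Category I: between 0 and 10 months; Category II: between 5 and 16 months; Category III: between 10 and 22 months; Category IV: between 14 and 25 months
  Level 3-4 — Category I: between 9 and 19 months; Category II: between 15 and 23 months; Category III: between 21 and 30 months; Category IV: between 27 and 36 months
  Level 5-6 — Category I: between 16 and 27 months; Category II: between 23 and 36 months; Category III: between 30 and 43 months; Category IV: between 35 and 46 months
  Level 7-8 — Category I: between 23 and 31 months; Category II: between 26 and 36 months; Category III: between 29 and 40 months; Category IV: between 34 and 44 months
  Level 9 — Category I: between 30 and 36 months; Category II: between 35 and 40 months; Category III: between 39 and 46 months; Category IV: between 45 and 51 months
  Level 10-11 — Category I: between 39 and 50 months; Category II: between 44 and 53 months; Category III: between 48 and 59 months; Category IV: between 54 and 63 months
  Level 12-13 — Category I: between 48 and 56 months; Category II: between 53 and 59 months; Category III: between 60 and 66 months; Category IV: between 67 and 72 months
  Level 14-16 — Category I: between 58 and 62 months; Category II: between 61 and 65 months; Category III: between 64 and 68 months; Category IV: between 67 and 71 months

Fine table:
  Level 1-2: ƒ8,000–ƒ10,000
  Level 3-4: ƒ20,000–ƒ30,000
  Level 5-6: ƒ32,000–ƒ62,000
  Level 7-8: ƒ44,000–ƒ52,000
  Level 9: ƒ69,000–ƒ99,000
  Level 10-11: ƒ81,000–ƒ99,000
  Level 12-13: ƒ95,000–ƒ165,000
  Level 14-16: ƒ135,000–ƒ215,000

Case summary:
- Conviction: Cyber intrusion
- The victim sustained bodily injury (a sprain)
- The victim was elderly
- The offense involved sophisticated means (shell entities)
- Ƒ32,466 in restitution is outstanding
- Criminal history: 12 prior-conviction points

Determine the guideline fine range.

Base offense level for cyber intrusion: 2.
S1 applies (level before this adjustment is 2 < 11, so +1): 2 + 1 = 3.
S3 applies: 3 + 2 = 5.
S4 does not apply.
S5 applies: 5 + 3 = 8.
S6 applies: 8 + 3 = 11.
Final offense level: 11.
Level 11 falls in the 10-11 band.
Fine table: Level 10-11 → ƒ81,000–ƒ99,000.

ƒ81,000–ƒ99,000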